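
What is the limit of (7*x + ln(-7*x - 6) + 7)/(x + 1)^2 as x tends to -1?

-49/2

Direct substitution gives 0/0.
Apply L'Hôpital: lim (7 - 7/(-7*x - 6))/(2*x + 2), still 0/0.
After 2 applications of L'Hôpital's rule the quotient is (-49/(-7*x - 6)^2)/(2); substituting x = -1 gives -49/2.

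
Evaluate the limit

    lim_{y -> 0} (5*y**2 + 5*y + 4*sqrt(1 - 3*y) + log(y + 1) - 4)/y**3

-77/12

Substitution gives 0/0; apply L'Hôpital's rule 3 times.
After differentiating numerator and denominator 3 times the quotient is (2/(y + 1)^3 - 81/(2*(1 - 3*y)^(5/2)))/(6); at y = 0 this is -77/12.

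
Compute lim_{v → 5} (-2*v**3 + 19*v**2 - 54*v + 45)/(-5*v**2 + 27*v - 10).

Since v = 5 makes numerator and denominator zero, (v - 5) divides both.
Cancelling it gives (-2*v^2 + 9*v - 9)/(2 - 5*v); now plug in v = 5 to get 14/23.

14/23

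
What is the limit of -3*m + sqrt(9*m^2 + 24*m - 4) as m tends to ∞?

This has the form ∞ − ∞. Multiply and divide by the conjugate √(9*m^2 + 24*m - 4) + 3m.
That gives (24m - 4) / (√(9*m^2 + 24*m - 4) + 3m).
Divide numerator and denominator by m: the limit is 24/(2·3) = 4.

4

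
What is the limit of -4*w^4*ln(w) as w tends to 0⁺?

0

This is a 0·(−∞) form. Rewrite as -4·ln(w) / w^(−4) and apply L'Hôpital:
the derivative quotient is -4·(1/w) / (−4·w^(−5)) = (4/4)·w^4 → 0.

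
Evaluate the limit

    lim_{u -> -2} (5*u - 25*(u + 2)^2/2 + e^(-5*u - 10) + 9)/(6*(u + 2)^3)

Direct substitution gives 0/0.
Apply L'Hôpital: lim (-25*u - 5*e^(-5*u - 10) - 45)/(18*(u + 2)^2), still 0/0.
Apply L'Hôpital: lim (25*e^(-5*u - 10) - 25)/(36*u + 72), still 0/0.
After 3 applications of L'Hôpital's rule the quotient is (-125*e^(-5*u - 10))/(36); substituting u = -2 gives -125/36.

-125/36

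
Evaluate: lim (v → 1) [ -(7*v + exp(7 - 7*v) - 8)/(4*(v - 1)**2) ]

Direct substitution gives 0/0.
Apply L'Hôpital: lim (7 - 7*e^(7 - 7*v))/(8 - 8*v), still 0/0.
After 2 applications of L'Hôpital's rule the quotient is (49*e^(7 - 7*v))/(-8); substituting v = 1 gives -49/8.

-49/8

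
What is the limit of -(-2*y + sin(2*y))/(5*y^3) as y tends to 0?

4/15

Direct substitution gives 0/0.
Apply L'Hôpital: lim (2*cos(2*y) - 2)/(-15*y^2), still 0/0.
Apply L'Hôpital: lim (-4*sin(2*y))/(-30*y), still 0/0.
After 3 applications of L'Hôpital's rule the quotient is (-8*cos(2*y))/(-30); substituting y = 0 gives 4/15.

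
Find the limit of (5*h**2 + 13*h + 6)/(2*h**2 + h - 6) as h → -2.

Since h = -2 makes numerator and denominator zero, (h + 2) divides both.
Cancelling it gives (5*h + 3)/(2*h - 3); now plug in h = -2 to get 1.

1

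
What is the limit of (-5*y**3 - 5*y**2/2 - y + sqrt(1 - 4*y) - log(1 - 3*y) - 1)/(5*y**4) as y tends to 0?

41/20

Substitution gives 0/0 (the numerator vanishes to order 4).
Expand each term to order y^4: the coefficient of y^4 in −ln(1 - 3y) is 81/4 and in √(1 - 4y) is -10.
Lower-order terms cancel with the polynomial part, so the numerator is (41/4)·y^4 + o(y^4), and the limit is (41/4)/(5) = 41/20.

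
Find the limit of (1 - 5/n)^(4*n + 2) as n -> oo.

e^(-20)

Write it as [(1 - 5/n)^n]^(4) · (1 - 5/n)^(2). The bracketed term tends to e^(-5) and the second factor to 1, so the limit is e^(-20).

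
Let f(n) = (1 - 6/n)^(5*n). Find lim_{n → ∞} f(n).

Write it as [(1 - 6/n)^n]^(5) · (1 - 6/n)^(0). The bracketed term tends to e^(-6) and the second factor to 1, so the limit is e^(-30).

e^(-30)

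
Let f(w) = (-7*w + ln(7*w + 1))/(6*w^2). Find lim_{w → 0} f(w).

Direct substitution gives 0/0.
Apply L'Hôpital: lim (-7 + 7/(7*w + 1))/(12*w), still 0/0.
After 2 applications of L'Hôpital's rule the quotient is (-49/(7*w + 1)^2)/(12); substituting w = 0 gives -49/12.

-49/12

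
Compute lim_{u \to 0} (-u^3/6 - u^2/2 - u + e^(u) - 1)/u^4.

Direct substitution gives 0/0.
Apply L'Hôpital: lim (-u^2/2 - u + e^(u) - 1)/(4*u^3), still 0/0.
Apply L'Hôpital: lim (-u + e^(u) - 1)/(12*u^2), still 0/0.
Apply L'Hôpital: lim (e^(u) - 1)/(24*u), still 0/0.
After 4 applications of L'Hôpital's rule the quotient is (e^(u))/(24); substituting u = 0 gives 1/24.

1/24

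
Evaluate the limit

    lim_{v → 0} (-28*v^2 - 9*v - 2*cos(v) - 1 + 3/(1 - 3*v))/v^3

81

Substitution gives 0/0; apply L'Hôpital's rule 3 times.
After differentiating numerator and denominator 3 times the quotient is (-2*sin(v) + 486/(3*v - 1)^4)/(6); at v = 0 this is 81.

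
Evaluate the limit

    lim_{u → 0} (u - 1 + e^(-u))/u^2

1/2

Direct substitution gives 0/0.
Apply L'Hôpital: lim (1 - e^(-u))/(2*u), still 0/0.
After 2 applications of L'Hôpital's rule the quotient is (e^(-u))/(2); substituting u = 0 gives 1/2.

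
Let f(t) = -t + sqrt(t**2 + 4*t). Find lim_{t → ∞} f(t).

This has the form ∞ − ∞. Multiply and divide by the conjugate √(t^2 + 4*t) + t.
That gives (4t) / (√(t^2 + 4*t) + t).
Divide numerator and denominator by t: the limit is 4/(2·1) = 2.

2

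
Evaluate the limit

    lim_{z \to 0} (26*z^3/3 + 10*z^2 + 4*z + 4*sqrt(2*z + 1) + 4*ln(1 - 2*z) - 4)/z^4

-37/2

Substitution gives 0/0 (the numerator vanishes to order 4).
Expand each term to order z^4: the coefficient of z^4 in 4·√(1 + 2z) is -5/2 and in 4·ln(1 - 2z) is -16.
Lower-order terms cancel with the polynomial part, so the numerator is (-37/2)·z^4 + o(z^4), and the limit is (-37/2)/(1) = -37/2.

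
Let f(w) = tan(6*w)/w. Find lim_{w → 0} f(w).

6

Substitution gives 0/0.
Since tan(u)/u → 1 as u → 0, tan(6w)/(6w) → 1 and the limit is 6.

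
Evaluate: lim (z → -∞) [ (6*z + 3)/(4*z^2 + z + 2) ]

The denominator has degree 2 and the numerator degree 1. Dividing numerator and denominator by z^2 sends every term to 0 except the leading denominator term, so the limit is 0.

0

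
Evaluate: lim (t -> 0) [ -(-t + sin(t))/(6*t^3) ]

Direct substitution gives 0/0.
Apply L'Hôpital: lim (cos(t) - 1)/(-18*t^2), still 0/0.
Apply L'Hôpital: lim (-sin(t))/(-36*t), still 0/0.
After 3 applications of L'Hôpital's rule the quotient is (-cos(t))/(-36); substituting t = 0 gives 1/36.

1/36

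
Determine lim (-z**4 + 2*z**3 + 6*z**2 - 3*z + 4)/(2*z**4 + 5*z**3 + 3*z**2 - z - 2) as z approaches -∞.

-1/2

Numerator and denominator both have degree 4.
Dividing every term by z^4, all lower-order terms vanish and the limit is the ratio of leading coefficients, -1/(2) = -1/2.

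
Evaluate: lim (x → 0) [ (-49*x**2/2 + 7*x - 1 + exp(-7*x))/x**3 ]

Direct substitution gives 0/0.
Apply L'Hôpital: lim (-49*x + 7 - 7*e^(-7*x))/(3*x^2), still 0/0.
Apply L'Hôpital: lim (-49 + 49*e^(-7*x))/(6*x), still 0/0.
After 3 applications of L'Hôpital's rule the quotient is (-343*e^(-7*x))/(6); substituting x = 0 gives -343/6.

-343/6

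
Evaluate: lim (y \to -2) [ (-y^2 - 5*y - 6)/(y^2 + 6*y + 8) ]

-1/2

Since y = -2 makes numerator and denominator zero, (y + 2) divides both.
Cancelling it gives (-y - 3)/(y + 4); now plug in y = -2 to get -1/2.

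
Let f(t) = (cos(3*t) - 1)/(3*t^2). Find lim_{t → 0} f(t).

Direct substitution gives 0/0.
Apply L'Hôpital: lim (-3*sin(3*t))/(6*t), still 0/0.
After 2 applications of L'Hôpital's rule the quotient is (-9*cos(3*t))/(6); substituting t = 0 gives -3/2.

-3/2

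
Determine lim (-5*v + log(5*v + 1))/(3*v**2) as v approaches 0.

-25/6

Direct substitution gives 0/0.
Apply L'Hôpital: lim (-5 + 5/(5*v + 1))/(6*v), still 0/0.
After 2 applications of L'Hôpital's rule the quotient is (-25/(5*v + 1)^2)/(6); substituting v = 0 gives -25/6.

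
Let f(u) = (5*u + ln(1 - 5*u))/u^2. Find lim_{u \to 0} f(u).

-25/2

Direct substitution gives 0/0.
Apply L'Hôpital: lim (5 - 5/(1 - 5*u))/(2*u), still 0/0.
After 2 applications of L'Hôpital's rule the quotient is (-25/(1 - 5*u)^2)/(2); substituting u = 0 gives -25/2.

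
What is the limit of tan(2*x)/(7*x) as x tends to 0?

Substitution gives 0/0.
Since tan(u)/u → 1 as u → 0, tan(2x)/(2x) → 1 and the limit is 2/7.

2/7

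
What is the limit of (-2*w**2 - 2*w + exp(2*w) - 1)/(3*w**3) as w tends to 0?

4/9

Direct substitution gives 0/0.
Apply L'Hôpital: lim (-4*w + 2*e^(2*w) - 2)/(9*w^2), still 0/0.
Apply L'Hôpital: lim (4*e^(2*w) - 4)/(18*w), still 0/0.
After 3 applications of L'Hôpital's rule the quotient is (8*e^(2*w))/(18); substituting w = 0 gives 4/9.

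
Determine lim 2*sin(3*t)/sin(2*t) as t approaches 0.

Substitution gives 0/0.
Divide numerator and denominator by t: sin(3t)/t → 3 and sin(2t)/t → 2, so the limit is 2·3/2 = 3.

3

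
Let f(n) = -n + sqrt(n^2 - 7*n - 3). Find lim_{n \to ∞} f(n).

-7/2

An ∞ − ∞ form. Rationalising with the conjugate, the difference becomes (-7n - 3) / (√(n^2 - 7*n - 3) + n).
For large n the denominator behaves like 2·n, so the quotient tends to -7/2 = -7/2.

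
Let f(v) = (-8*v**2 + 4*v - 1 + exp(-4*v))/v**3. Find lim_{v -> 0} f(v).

-32/3

Direct substitution gives 0/0.
Apply L'Hôpital: lim (-16*v + 4 - 4*e^(-4*v))/(3*v^2), still 0/0.
Apply L'Hôpital: lim (-16 + 16*e^(-4*v))/(6*v), still 0/0.
After 3 applications of L'Hôpital's rule the quotient is (-64*e^(-4*v))/(6); substituting v = 0 gives -32/3.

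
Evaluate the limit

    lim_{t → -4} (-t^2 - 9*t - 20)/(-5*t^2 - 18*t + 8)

Direct substitution gives 0/0, so factor. Both numerator and denominator have (t + 4) as a factor.
After cancelling, the expression reduces to (-t - 5)/(2 - 5*t).
Substituting t = -4 gives -1/22.

-1/22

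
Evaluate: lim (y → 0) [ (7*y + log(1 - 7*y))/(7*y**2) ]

Direct substitution gives 0/0.
Apply L'Hôpital: lim (7 - 7/(1 - 7*y))/(14*y), still 0/0.
After 2 applications of L'Hôpital's rule the quotient is (-49/(1 - 7*y)^2)/(14); substituting y = 0 gives -7/2.

-7/2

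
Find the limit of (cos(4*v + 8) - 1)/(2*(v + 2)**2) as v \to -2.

-4

Direct substitution gives 0/0.
Apply L'Hôpital: lim (-4*sin(4*v + 8))/(4*v + 8), still 0/0.
After 2 applications of L'Hôpital's rule the quotient is (-16*cos(4*v + 8))/(4); substituting v = -2 gives -4.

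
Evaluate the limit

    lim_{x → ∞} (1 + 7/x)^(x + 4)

The base → 1 and the exponent → ∞: a 1^∞ form.
Take logarithms: (x + 4)·ln(1 + 7/x). Since ln(1+u) ~ u for small u, this behaves like (x)·(7/x) → 7.
So the limit is e^(7).

e^(7)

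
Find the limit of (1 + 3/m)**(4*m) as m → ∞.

e^(12)

Let L be the limit and take ln: ln L = lim (4m)·ln(1 + 3/m) = lim (4m)·(3/m + O(1/m²)) = 12.
Hence L = e^(12).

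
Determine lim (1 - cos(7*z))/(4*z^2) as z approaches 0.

49/8

Substitution gives 0/0.
Use (1 − cos u)/u² → 1/2 with u = 7z: the limit is 7²/(2·4) = 49/8.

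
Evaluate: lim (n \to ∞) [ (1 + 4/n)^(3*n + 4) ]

Write it as [(1 + 4/n)^n]^(3) · (1 + 4/n)^(4). The bracketed term tends to e^(4) and the second factor to 1, so the limit is e^(12).

e^(12)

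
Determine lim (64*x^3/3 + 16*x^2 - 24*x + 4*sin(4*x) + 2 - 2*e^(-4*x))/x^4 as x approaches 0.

-64/3

Substitution gives 0/0; apply L'Hôpital's rule 4 times.
After differentiating numerator and denominator 4 times the quotient is (1024*sin(4*x) - 512*e^(-4*x))/(24); at x = 0 this is -64/3.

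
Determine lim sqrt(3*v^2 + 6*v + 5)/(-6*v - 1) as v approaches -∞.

√(3)/6

For large |v|, √(3*v^2 + 6*v + 5) ≈ √3·|v| and the denominator ≈ -6v.
Since v → −∞, |v| = −v, giving −√3/(-6) = √(3)/6.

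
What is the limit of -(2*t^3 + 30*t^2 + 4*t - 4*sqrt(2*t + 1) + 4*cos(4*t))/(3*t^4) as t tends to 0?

-271/18

Substitution gives 0/0 (the numerator vanishes to order 4).
Expand each term to order t^4: the coefficient of t^4 in -4·√(1 + 2t) is 5/2 and in 4·cos(4t) is 128/3.
Lower-order terms cancel with the polynomial part, so the numerator is (271/6)·t^4 + o(t^4), and the limit is (271/6)/(-3) = -271/18.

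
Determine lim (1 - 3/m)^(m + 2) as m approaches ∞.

e^(-3)

Let L be the limit and take ln: ln L = lim (m + 2)·ln(1 - 3/m) = lim (m + 2)·(-3/m + O(1/m²)) = -3.
Hence L = e^(-3).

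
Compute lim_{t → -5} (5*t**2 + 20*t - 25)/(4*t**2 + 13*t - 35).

10/9

Since t = -5 makes numerator and denominator zero, (t + 5) divides both.
Cancelling it gives (5*t - 5)/(4*t - 7); now plug in t = -5 to get 10/9.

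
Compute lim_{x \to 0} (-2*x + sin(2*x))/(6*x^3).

-2/9

Direct substitution gives 0/0.
Apply L'Hôpital: lim (2*cos(2*x) - 2)/(18*x^2), still 0/0.
Apply L'Hôpital: lim (-4*sin(2*x))/(36*x), still 0/0.
After 3 applications of L'Hôpital's rule the quotient is (-8*cos(2*x))/(36); substituting x = 0 gives -2/9.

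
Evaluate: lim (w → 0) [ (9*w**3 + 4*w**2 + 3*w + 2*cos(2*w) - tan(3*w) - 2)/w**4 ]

Substitution gives 0/0 (the numerator vanishes to order 4).
Expand each term to order w^4: the coefficient of w^4 in −tan(3w) is 0 and in 2·cos(2w) is 4/3.
Lower-order terms cancel with the polynomial part, so the numerator is (4/3)·w^4 + o(w^4), and the limit is (4/3)/(1) = 4/3.

4/3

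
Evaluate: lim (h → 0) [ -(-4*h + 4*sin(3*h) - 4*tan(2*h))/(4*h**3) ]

43/6

Substitution gives 0/0; apply L'Hôpital's rule 3 times.
After differentiating numerator and denominator 3 times the quotient is (-108*cos(3*h) - 192*tan(2*h)^4 - 256*tan(2*h)^2 - 64)/(-24); at h = 0 this is 43/6.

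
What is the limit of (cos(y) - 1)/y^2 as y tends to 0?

Direct substitution gives 0/0.
Apply L'Hôpital: lim (-sin(y))/(2*y), still 0/0.
After 2 applications of L'Hôpital's rule the quotient is (-cos(y))/(2); substituting y = 0 gives -1/2.

-1/2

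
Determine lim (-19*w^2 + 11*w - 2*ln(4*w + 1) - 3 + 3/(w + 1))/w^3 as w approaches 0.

-137/3

Substitution gives 0/0; apply L'Hôpital's rule 3 times.
After differentiating numerator and denominator 3 times the quotient is (-256/(4*w + 1)^3 - 18/(w + 1)^4)/(6); at w = 0 this is -137/3.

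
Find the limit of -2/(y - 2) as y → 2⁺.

-∞

As y → 2⁺, (y - 2) → 0⁺, so (y - 2)^1 → 0⁺ and -2/(y - 2)^1 → -∞.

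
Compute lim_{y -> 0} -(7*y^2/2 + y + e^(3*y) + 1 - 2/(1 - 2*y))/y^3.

Substitution gives 0/0 (the numerator vanishes to order 3).
Expand each term to order y^3: the coefficient of y^3 in -2·1/(1 - 2y) is -16 and in e^(3y) is 9/2.
Lower-order terms cancel with the polynomial part, so the numerator is (-23/2)·y^3 + o(y^3), and the limit is (-23/2)/(-1) = 23/2.

23/2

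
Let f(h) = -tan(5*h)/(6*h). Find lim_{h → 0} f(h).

-5/6

Substitution gives 0/0.
Since tan(u)/u → 1 as u → 0, tan(5h)/(5h) → 1 and the limit is 5/(-6) = -5/6.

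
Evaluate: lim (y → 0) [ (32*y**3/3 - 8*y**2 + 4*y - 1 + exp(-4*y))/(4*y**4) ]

8/3

Direct substitution gives 0/0.
Apply L'Hôpital: lim (32*y^2 - 16*y + 4 - 4*e^(-4*y))/(16*y^3), still 0/0.
Apply L'Hôpital: lim (64*y - 16 + 16*e^(-4*y))/(48*y^2), still 0/0.
Apply L'Hôpital: lim (64 - 64*e^(-4*y))/(96*y), still 0/0.
After 4 applications of L'Hôpital's rule the quotient is (256*e^(-4*y))/(96); substituting y = 0 gives 8/3.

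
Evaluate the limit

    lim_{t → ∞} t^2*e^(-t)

Write as t^2/e^{1t}, an ∞/∞ form.
Exponential growth dominates any polynomial, so repeated L'Hôpital (or the standard result) gives 0.

0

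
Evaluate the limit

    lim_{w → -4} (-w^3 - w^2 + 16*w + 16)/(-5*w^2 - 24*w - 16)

Since w = -4 makes numerator and denominator zero, (w + 4) divides both.
Cancelling it gives (-w^2 + 3*w + 4)/(-5*w - 4); now plug in w = -4 to get -3/2.

-3/2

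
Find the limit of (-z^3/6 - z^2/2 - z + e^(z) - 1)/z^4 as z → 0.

1/24

Direct substitution gives 0/0.
Apply L'Hôpital: lim (-z^2/2 - z + e^(z) - 1)/(4*z^3), still 0/0.
Apply L'Hôpital: lim (-z + e^(z) - 1)/(12*z^2), still 0/0.
Apply L'Hôpital: lim (e^(z) - 1)/(24*z), still 0/0.
After 4 applications of L'Hôpital's rule the quotient is (e^(z))/(24); substituting z = 0 gives 1/24.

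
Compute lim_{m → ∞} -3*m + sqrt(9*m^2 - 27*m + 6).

-9/2

An ∞ − ∞ form. Rationalising with the conjugate, the difference becomes (-27m + 6) / (√(9*m^2 - 27*m + 6) + 3m).
For large m the denominator behaves like 2·3m, so the quotient tends to -27/6 = -9/2.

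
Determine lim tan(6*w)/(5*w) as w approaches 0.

Substitution gives 0/0.
Since tan(u)/u → 1 as u → 0, tan(6w)/(6w) → 1 and the limit is 6/5.

6/5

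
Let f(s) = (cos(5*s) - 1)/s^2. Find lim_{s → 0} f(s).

-25/2

Direct substitution gives 0/0.
Apply L'Hôpital: lim (-5*sin(5*s))/(2*s), still 0/0.
After 2 applications of L'Hôpital's rule the quotient is (-25*cos(5*s))/(2); substituting s = 0 gives -25/2.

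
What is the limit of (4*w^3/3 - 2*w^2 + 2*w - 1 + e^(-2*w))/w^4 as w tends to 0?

2/3

Direct substitution gives 0/0.
Apply L'Hôpital: lim (4*w^2 - 4*w + 2 - 2*e^(-2*w))/(4*w^3), still 0/0.
Apply L'Hôpital: lim (8*w - 4 + 4*e^(-2*w))/(12*w^2), still 0/0.
Apply L'Hôpital: lim (8 - 8*e^(-2*w))/(24*w), still 0/0.
After 4 applications of L'Hôpital's rule the quotient is (16*e^(-2*w))/(24); substituting w = 0 gives 2/3.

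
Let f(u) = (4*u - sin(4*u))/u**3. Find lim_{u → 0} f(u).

32/3

Direct substitution gives 0/0.
Apply L'Hôpital: lim (4 - 4*cos(4*u))/(3*u^2), still 0/0.
Apply L'Hôpital: lim (16*sin(4*u))/(6*u), still 0/0.
After 3 applications of L'Hôpital's rule the quotient is (64*cos(4*u))/(6); substituting u = 0 gives 32/3.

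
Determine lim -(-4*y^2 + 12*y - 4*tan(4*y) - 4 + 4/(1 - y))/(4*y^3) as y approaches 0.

61/3

Substitution gives 0/0 (the numerator vanishes to order 3).
Expand each term to order y^3: the coefficient of y^3 in -4·tan(4y) is -256/3 and in 4·1/(1 - y) is 4.
Lower-order terms cancel with the polynomial part, so the numerator is (-244/3)·y^3 + o(y^3), and the limit is (-244/3)/(-4) = 61/3.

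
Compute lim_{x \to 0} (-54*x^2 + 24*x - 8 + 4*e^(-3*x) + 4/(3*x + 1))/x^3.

Substitution gives 0/0 (the numerator vanishes to order 3).
Expand each term to order x^3: the coefficient of x^3 in 4·1/(1 + 3x) is -108 and in 4·e^(-3x) is -18.
Lower-order terms cancel with the polynomial part, so the numerator is (-126)·x^3 + o(x^3), and the limit is (-126)/(1) = -126.

-126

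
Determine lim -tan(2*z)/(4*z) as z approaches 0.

Substitution gives 0/0.
Since tan(u)/u → 1 as u → 0, tan(2z)/(2z) → 1 and the limit is 2/(-4) = -1/2.

-1/2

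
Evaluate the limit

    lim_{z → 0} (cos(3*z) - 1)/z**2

Direct substitution gives 0/0.
Apply L'Hôpital: lim (-3*sin(3*z))/(2*z), still 0/0.
After 2 applications of L'Hôpital's rule the quotient is (-9*cos(3*z))/(2); substituting z = 0 gives -9/2.

-9/2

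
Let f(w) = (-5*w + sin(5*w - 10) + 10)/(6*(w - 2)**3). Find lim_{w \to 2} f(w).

Direct substitution gives 0/0.
Apply L'Hôpital: lim (5*cos(5*w - 10) - 5)/(18*(w - 2)^2), still 0/0.
Apply L'Hôpital: lim (-25*sin(5*w - 10))/(36*w - 72), still 0/0.
After 3 applications of L'Hôpital's rule the quotient is (-125*cos(5*w - 10))/(36); substituting w = 2 gives -125/36.

-125/36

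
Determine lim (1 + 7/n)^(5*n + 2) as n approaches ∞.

e^(35)

The base → 1 and the exponent → ∞: a 1^∞ form.
Take logarithms: (5n + 2)·ln(1 + 7/n). Since ln(1+u) ~ u for small u, this behaves like (5n)·(7/n) → 35.
So the limit is e^(35).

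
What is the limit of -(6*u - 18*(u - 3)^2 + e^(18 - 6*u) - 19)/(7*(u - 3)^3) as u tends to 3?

Direct substitution gives 0/0.
Apply L'Hôpital: lim (-36*u - 6*e^(18 - 6*u) + 114)/(-21*(u - 3)^2), still 0/0.
Apply L'Hôpital: lim (36*e^(18 - 6*u) - 36)/(126 - 42*u), still 0/0.
After 3 applications of L'Hôpital's rule the quotient is (-216*e^(18 - 6*u))/(-42); substituting u = 3 gives 36/7.

36/7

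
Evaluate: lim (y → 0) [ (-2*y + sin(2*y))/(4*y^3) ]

Direct substitution gives 0/0.
Apply L'Hôpital: lim (2*cos(2*y) - 2)/(12*y^2), still 0/0.
Apply L'Hôpital: lim (-4*sin(2*y))/(24*y), still 0/0.
After 3 applications of L'Hôpital's rule the quotient is (-8*cos(2*y))/(24); substituting y = 0 gives -1/3.

-1/3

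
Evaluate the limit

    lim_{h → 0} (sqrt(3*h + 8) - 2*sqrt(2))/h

A 0/0 form; rationalise with √(8 + 3h) + √8. This collapses the numerator to 3h, leaving 3/(√(8 + 3h) + √8) → 3/(2√8) = 3*√(2)/8.

3*√(2)/8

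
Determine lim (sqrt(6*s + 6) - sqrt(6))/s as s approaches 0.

√(6)/2

Substitution gives 0/0. Multiply numerator and denominator by the conjugate √(6 + 6s) + √6.
The numerator becomes (6 + 6s) − 6 = 6s, so the expression simplifies to 6/(√(6 + 6s) + √6).
Letting s → 0 gives 6/(2√6) = √(6)/2.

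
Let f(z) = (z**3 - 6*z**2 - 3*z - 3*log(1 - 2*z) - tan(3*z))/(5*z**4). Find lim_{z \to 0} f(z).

Substitution gives 0/0 (the numerator vanishes to order 4).
Expand each term to order z^4: the coefficient of z^4 in -3·ln(1 - 2z) is 12 and in −tan(3z) is 0.
Lower-order terms cancel with the polynomial part, so the numerator is (12)·z^4 + o(z^4), and the limit is (12)/(5) = 12/5.

12/5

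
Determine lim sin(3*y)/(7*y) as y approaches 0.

Substitution gives 0/0.
Write it as (3/7)·sin(3y)/(3y); since sin(u)/u → 1, the limit is 3/7.

3/7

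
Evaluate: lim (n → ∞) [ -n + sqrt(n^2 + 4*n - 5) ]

This has the form ∞ − ∞. Multiply and divide by the conjugate √(n^2 + 4*n - 5) + n.
That gives (4n - 5) / (√(n^2 + 4*n - 5) + n).
Divide numerator and denominator by n: the limit is 4/(2·1) = 2.

2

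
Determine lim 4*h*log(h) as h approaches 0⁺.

0

This is a 0·(−∞) form. Rewrite as 4·ln(h) / h^(−1) and apply L'Hôpital:
the derivative quotient is 4·(1/h) / (−1·h^(−2)) = (-4/1)·h^1 → 0.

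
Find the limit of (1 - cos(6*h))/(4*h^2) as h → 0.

9/2

Substitution gives 0/0.
Use (1 − cos u)/u² → 1/2 with u = 6h: the limit is 6²/(2·4) = 9/2.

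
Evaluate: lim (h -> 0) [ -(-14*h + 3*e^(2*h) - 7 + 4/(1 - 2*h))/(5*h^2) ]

Substitution gives 0/0 (the numerator vanishes to order 2).
Expand each term to order h^2: the coefficient of h^2 in 4·1/(1 - 2h) is 16 and in 3·e^(2h) is 6.
Lower-order terms cancel with the polynomial part, so the numerator is (22)·h^2 + o(h^2), and the limit is (22)/(-5) = -22/5.

-22/5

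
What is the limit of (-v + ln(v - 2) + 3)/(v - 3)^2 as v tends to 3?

Direct substitution gives 0/0.
Apply L'Hôpital: lim (-1 + 1/(v - 2))/(2*v - 6), still 0/0.
After 2 applications of L'Hôpital's rule the quotient is (-1/(v - 2)^2)/(2); substituting v = 3 gives -1/2.

-1/2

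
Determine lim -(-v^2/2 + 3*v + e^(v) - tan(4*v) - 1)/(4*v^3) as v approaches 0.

127/24

Substitution gives 0/0 (the numerator vanishes to order 3).
Expand each term to order v^3: the coefficient of v^3 in −tan(4v) is -64/3 and in e^(v) is 1/6.
Lower-order terms cancel with the polynomial part, so the numerator is (-127/6)·v^3 + o(v^3), and the limit is (-127/6)/(-4) = 127/24.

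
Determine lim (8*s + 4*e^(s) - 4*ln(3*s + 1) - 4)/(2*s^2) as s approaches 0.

Substitution gives 0/0 (the numerator vanishes to order 2).
Expand each term to order s^2: the coefficient of s^2 in -4·ln(1 + 3s) is 18 and in 4·e^(s) is 2.
Lower-order terms cancel with the polynomial part, so the numerator is (20)·s^2 + o(s^2), and the limit is (20)/(2) = 10.

10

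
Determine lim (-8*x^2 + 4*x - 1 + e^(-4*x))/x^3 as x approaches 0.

Direct substitution gives 0/0.
Apply L'Hôpital: lim (-16*x + 4 - 4*e^(-4*x))/(3*x^2), still 0/0.
Apply L'Hôpital: lim (-16 + 16*e^(-4*x))/(6*x), still 0/0.
After 3 applications of L'Hôpital's rule the quotient is (-64*e^(-4*x))/(6); substituting x = 0 gives -32/3.

-32/3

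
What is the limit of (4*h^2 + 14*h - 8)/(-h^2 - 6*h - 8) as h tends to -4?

At h = -4 both the top and bottom vanish — a removable singularity. Factoring out (h + 4) from each leaves (4*h - 2)/(-h - 2), which at h = -4 equals -9.

-9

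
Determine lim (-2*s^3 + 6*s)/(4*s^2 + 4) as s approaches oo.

-∞

The numerator has higher degree (3 > 2); the quotient behaves like (-2/(4))·s^1 for large |s|.
As s → +∞ this diverges to -∞.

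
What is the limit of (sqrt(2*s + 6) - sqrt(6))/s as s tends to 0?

√(6)/6

A 0/0 form; rationalise with √(6 + 2s) + √6. This collapses the numerator to 2s, leaving 2/(√(6 + 2s) + √6) → 2/(2√6) = √(6)/6.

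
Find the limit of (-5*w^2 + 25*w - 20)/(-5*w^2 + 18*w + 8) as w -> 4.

15/22

Since w = 4 makes numerator and denominator zero, (w - 4) divides both.
Cancelling it gives (5 - 5*w)/(-5*w - 2); now plug in w = 4 to get 15/22.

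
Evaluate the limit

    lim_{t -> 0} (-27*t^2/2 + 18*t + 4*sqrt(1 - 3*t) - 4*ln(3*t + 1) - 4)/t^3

-171/4

Substitution gives 0/0 (the numerator vanishes to order 3).
Expand each term to order t^3: the coefficient of t^3 in 4·√(1 - 3t) is -27/4 and in -4·ln(1 + 3t) is -36.
Lower-order terms cancel with the polynomial part, so the numerator is (-171/4)·t^3 + o(t^3), and the limit is (-171/4)/(1) = -171/4.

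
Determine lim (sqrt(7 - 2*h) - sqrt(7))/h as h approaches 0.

A 0/0 form; rationalise with √(7 - 2h) + √7. This collapses the numerator to -2h, leaving -2/(√(7 - 2h) + √7) → -2/(2√7) = -√(7)/7.

-√(7)/7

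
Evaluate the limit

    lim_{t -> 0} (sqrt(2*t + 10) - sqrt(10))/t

A 0/0 form; rationalise with √(10 + 2t) + √10. This collapses the numerator to 2t, leaving 2/(√(10 + 2t) + √10) → 2/(2√10) = √(10)/10.

√(10)/10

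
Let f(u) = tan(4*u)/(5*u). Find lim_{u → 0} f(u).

4/5

Substitution gives 0/0.
Since tan(θ)/θ → 1 as θ → 0, tan(4u)/(4u) → 1 and the limit is 4/5.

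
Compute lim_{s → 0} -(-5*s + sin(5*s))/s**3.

Direct substitution gives 0/0.
Apply L'Hôpital: lim (5*cos(5*s) - 5)/(-3*s^2), still 0/0.
Apply L'Hôpital: lim (-25*sin(5*s))/(-6*s), still 0/0.
After 3 applications of L'Hôpital's rule the quotient is (-125*cos(5*s))/(-6); substituting s = 0 gives 125/6.

125/6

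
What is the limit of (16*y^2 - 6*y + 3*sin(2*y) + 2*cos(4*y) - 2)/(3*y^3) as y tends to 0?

Substitution gives 0/0; apply L'Hôpital's rule 3 times.
After differentiating numerator and denominator 3 times the quotient is (128*sin(4*y) - 24*cos(2*y))/(18); at y = 0 this is -4/3.

-4/3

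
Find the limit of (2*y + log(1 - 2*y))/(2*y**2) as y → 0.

Direct substitution gives 0/0.
Apply L'Hôpital: lim (2 - 2/(1 - 2*y))/(4*y), still 0/0.
After 2 applications of L'Hôpital's rule the quotient is (-4/(1 - 2*y)^2)/(4); substituting y = 0 gives -1.

-1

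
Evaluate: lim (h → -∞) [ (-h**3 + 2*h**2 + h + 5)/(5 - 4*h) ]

∞

The numerator has higher degree (3 > 1); the quotient behaves like (-1/(-4))·h^2 for large |h|.
As h → −∞ this diverges to ∞.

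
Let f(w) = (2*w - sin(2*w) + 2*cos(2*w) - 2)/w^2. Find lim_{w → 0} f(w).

Substitution gives 0/0 (the numerator vanishes to order 2).
Expand each term to order w^2: the coefficient of w^2 in 2·cos(2w) is -4 and in −sin(2w) is 0.
Lower-order terms cancel with the polynomial part, so the numerator is (-4)·w^2 + o(w^2), and the limit is (-4)/(1) = -4.

-4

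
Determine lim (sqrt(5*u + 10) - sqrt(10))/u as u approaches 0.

Substitution gives 0/0. Multiply numerator and denominator by the conjugate √(10 + 5u) + √10.
The numerator becomes (10 + 5u) − 10 = 5u, so the expression simplifies to 5/(√(10 + 5u) + √10).
Letting u → 0 gives 5/(2√10) = √(10)/4.

√(10)/4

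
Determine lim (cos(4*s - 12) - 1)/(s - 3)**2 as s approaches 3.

Direct substitution gives 0/0.
Apply L'Hôpital: lim (-4*sin(4*s - 12))/(2*s - 6), still 0/0.
After 2 applications of L'Hôpital's rule the quotient is (-16*cos(4*s - 12))/(2); substituting s = 3 gives -8.

-8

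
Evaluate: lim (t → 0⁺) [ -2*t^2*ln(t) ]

This is a 0·(−∞) form. Rewrite as -2·ln(t) / t^(−2) and apply L'Hôpital:
the derivative quotient is -2·(1/t) / (−2·t^(−3)) = (2/2)·t^2 → 0.

0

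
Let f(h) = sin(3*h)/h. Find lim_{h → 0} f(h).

3

Substitution gives 0/0.
Write it as (3)·sin(3h)/(3h); since sin(u)/u → 1, the limit is 3.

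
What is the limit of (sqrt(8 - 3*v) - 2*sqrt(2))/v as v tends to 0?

-3*√(2)/8

Substitution gives 0/0. Multiply numerator and denominator by the conjugate √(8 - 3v) + √8.
The numerator becomes (8 - 3v) − 8 = -3v, so the expression simplifies to -3/(√(8 - 3v) + √8).
Letting v → 0 gives -3/(2√8) = -3*√(2)/8.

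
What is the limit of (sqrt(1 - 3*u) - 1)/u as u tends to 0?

-3/2

A 0/0 form; rationalise with √(1 - 3u) + √1. This collapses the numerator to -3u, leaving -3/(√(1 - 3u) + √1) → -3/(2√1) = -3/2.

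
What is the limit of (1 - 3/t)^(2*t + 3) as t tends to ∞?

Write it as [(1 - 3/t)^t]^(2) · (1 - 3/t)^(3). The bracketed term tends to e^(-3) and the second factor to 1, so the limit is e^(-6).

e^(-6)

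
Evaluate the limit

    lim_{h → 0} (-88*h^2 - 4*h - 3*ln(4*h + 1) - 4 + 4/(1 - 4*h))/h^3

Substitution gives 0/0; apply L'Hôpital's rule 3 times.
After differentiating numerator and denominator 3 times the quotient is (-384/(4*h + 1)^3 + 1536/(4*h - 1)^4)/(6); at h = 0 this is 192.

192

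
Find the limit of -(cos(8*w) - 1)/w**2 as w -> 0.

Direct substitution gives 0/0.
Apply L'Hôpital: lim (-8*sin(8*w))/(-2*w), still 0/0.
After 2 applications of L'Hôpital's rule the quotient is (-64*cos(8*w))/(-2); substituting w = 0 gives 32.

32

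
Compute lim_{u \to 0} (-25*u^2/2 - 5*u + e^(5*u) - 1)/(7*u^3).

Direct substitution gives 0/0.
Apply L'Hôpital: lim (-25*u + 5*e^(5*u) - 5)/(21*u^2), still 0/0.
Apply L'Hôpital: lim (25*e^(5*u) - 25)/(42*u), still 0/0.
After 3 applications of L'Hôpital's rule the quotient is (125*e^(5*u))/(42); substituting u = 0 gives 125/42.

125/42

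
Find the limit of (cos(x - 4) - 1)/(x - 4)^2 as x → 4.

-1/2

Direct substitution gives 0/0.
Apply L'Hôpital: lim (-sin(x - 4))/(2*x - 8), still 0/0.
After 2 applications of L'Hôpital's rule the quotient is (-cos(x - 4))/(2); substituting x = 4 gives -1/2.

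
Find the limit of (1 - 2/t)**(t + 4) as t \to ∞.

Let L be the limit and take ln: ln L = lim (t + 4)·ln(1 - 2/t) = lim (t + 4)·(-2/t + O(1/t²)) = -2.
Hence L = e^(-2).

e^(-2)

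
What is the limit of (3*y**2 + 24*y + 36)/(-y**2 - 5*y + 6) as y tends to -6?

-12/7

At y = -6 both the top and bottom vanish — a removable singularity. Factoring out (y + 6) from each leaves (3*y + 6)/(1 - y), which at y = -6 equals -12/7.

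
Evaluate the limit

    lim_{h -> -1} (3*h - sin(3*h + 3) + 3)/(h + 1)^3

Direct substitution gives 0/0.
Apply L'Hôpital: lim (3 - 3*cos(3*h + 3))/(3*(h + 1)^2), still 0/0.
Apply L'Hôpital: lim (9*sin(3*h + 3))/(6*h + 6), still 0/0.
After 3 applications of L'Hôpital's rule the quotient is (27*cos(3*h + 3))/(6); substituting h = -1 gives 9/2.

9/2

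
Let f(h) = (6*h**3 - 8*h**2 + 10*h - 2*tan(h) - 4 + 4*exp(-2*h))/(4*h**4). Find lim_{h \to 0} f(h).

Substitution gives 0/0 (the numerator vanishes to order 4).
Expand each term to order h^4: the coefficient of h^4 in -2·tan(h) is 0 and in 4·e^(-2h) is 8/3.
Lower-order terms cancel with the polynomial part, so the numerator is (8/3)·h^4 + o(h^4), and the limit is (8/3)/(4) = 2/3.

2/3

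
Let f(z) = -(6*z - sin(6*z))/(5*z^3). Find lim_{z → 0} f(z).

Direct substitution gives 0/0.
Apply L'Hôpital: lim (6 - 6*cos(6*z))/(-15*z^2), still 0/0.
Apply L'Hôpital: lim (36*sin(6*z))/(-30*z), still 0/0.
After 3 applications of L'Hôpital's rule the quotient is (216*cos(6*z))/(-30); substituting z = 0 gives -36/5.

-36/5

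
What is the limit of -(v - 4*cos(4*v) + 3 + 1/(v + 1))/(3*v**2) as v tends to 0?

Substitution gives 0/0 (the numerator vanishes to order 2).
Expand each term to order v^2: the coefficient of v^2 in 1/(1 + v) is 1 and in -4·cos(4v) is 32.
Lower-order terms cancel with the polynomial part, so the numerator is (33)·v^2 + o(v^2), and the limit is (33)/(-3) = -11.

-11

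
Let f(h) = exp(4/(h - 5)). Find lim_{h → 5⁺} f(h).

As h → 5⁺, 4/(h - 5) → +∞, so e^(4/(h - 5)) → ∞.

∞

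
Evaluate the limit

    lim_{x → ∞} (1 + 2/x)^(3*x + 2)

e^(6)

Let L be the limit and take ln: ln L = lim (3x + 2)·ln(1 + 2/x) = lim (3x + 2)·(2/x + O(1/x²)) = 6.
Hence L = e^(6).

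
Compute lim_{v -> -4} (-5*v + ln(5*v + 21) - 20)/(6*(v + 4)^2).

Direct substitution gives 0/0.
Apply L'Hôpital: lim (-5 + 5/(5*v + 21))/(12*v + 48), still 0/0.
After 2 applications of L'Hôpital's rule the quotient is (-25/(5*v + 21)^2)/(12); substituting v = -4 gives -25/12.

-25/12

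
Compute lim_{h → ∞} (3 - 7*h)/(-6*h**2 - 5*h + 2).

0

The denominator has degree 2 and the numerator degree 1. Dividing numerator and denominator by h^2 sends every term to 0 except the leading denominator term, so the limit is 0.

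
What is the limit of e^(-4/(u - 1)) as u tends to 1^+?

As u → 1⁺, -4/(u - 1) → −∞, so e^(-4/(u - 1)) → 0.

0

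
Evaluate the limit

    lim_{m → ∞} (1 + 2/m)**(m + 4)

e^(2)

Write it as [(1 + 2/m)^m]^(1) · (1 + 2/m)^(4). The bracketed term tends to e^(2) and the second factor to 1, so the limit is e^(2).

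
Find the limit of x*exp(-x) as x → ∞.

0

Write as x^1/e^{1x}, an ∞/∞ form.
Exponential growth dominates any polynomial, so repeated L'Hôpital (or the standard result) gives 0.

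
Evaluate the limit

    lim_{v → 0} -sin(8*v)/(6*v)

Substitution gives 0/0.
Write it as (8/(-6))·sin(8v)/(8v); since sin(u)/u → 1, the limit is -4/3.

-4/3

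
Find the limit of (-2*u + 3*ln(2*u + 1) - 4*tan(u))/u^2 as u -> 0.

-6

Substitution gives 0/0; apply L'Hôpital's rule 2 times.
After differentiating numerator and denominator 2 times the quotient is (-8*tan(u)/cos(u)^2 - 12/(2*u + 1)^2)/(2); at u = 0 this is -6.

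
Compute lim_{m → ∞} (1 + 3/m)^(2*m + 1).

e^(6)

Let L be the limit and take ln: ln L = lim (2m + 1)·ln(1 + 3/m) = lim (2m + 1)·(3/m + O(1/m²)) = 6.
Hence L = e^(6).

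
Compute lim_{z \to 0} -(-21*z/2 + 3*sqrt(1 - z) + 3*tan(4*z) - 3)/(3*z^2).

1/8

Substitution gives 0/0 (the numerator vanishes to order 2).
Expand each term to order z^2: the coefficient of z^2 in 3·tan(4z) is 0 and in 3·√(1 - z) is -3/8.
Lower-order terms cancel with the polynomial part, so the numerator is (-3/8)·z^2 + o(z^2), and the limit is (-3/8)/(-3) = 1/8.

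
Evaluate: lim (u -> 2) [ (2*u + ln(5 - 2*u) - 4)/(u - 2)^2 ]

-2

Direct substitution gives 0/0.
Apply L'Hôpital: lim (2 - 2/(5 - 2*u))/(2*u - 4), still 0/0.
After 2 applications of L'Hôpital's rule the quotient is (-4/(5 - 2*u)^2)/(2); substituting u = 2 gives -2.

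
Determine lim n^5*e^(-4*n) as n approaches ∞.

0

Write as n^5/e^{4n}, an ∞/∞ form.
Exponential growth dominates any polynomial, so repeated L'Hôpital (or the standard result) gives 0.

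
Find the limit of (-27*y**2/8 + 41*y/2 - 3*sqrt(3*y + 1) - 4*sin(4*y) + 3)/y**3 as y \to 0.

1805/48

Substitution gives 0/0; apply L'Hôpital's rule 3 times.
After differentiating numerator and denominator 3 times the quotient is (256*cos(4*y) - 243/(8*(3*y + 1)^(5/2)))/(6); at y = 0 this is 1805/48.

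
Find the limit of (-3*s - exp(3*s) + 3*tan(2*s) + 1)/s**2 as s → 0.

-9/2

Substitution gives 0/0 (the numerator vanishes to order 2).
Expand each term to order s^2: the coefficient of s^2 in −e^(3s) is -9/2 and in 3·tan(2s) is 0.
Lower-order terms cancel with the polynomial part, so the numerator is (-9/2)·s^2 + o(s^2), and the limit is (-9/2)/(1) = -9/2.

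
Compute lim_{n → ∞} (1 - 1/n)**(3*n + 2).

e^(-3)

Write it as [(1 - 1/n)^n]^(3) · (1 - 1/n)^(2). The bracketed term tends to e^(-1) and the second factor to 1, so the limit is e^(-3).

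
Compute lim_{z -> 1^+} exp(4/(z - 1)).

∞

As z → 1⁺, 4/(z - 1) → +∞, so e^(4/(z - 1)) → ∞.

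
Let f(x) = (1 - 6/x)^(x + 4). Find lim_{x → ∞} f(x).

The base → 1 and the exponent → ∞: a 1^∞ form.
Take logarithms: (x + 4)·ln(1 - 6/x). Since ln(1+u) ~ u for small u, this behaves like (x)·(-6/x) → -6.
So the limit is e^(-6).

e^(-6)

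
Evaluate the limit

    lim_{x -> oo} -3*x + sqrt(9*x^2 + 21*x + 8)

7/2

An ∞ − ∞ form. Rationalising with the conjugate, the difference becomes (21x + 8) / (√(9*x^2 + 21*x + 8) + 3x).
For large x the denominator behaves like 2·3x, so the quotient tends to 21/6 = 7/2.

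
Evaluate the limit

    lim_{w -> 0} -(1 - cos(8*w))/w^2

-32

Substitution gives 0/0.
Use (1 − cos u)/u² → 1/2 with u = 8w: the limit is 8²/(2·(-1)) = -32.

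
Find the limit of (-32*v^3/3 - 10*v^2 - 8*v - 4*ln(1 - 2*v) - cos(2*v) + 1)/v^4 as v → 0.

46/3

Substitution gives 0/0 (the numerator vanishes to order 4).
Expand each term to order v^4: the coefficient of v^4 in −cos(2v) is -2/3 and in -4·ln(1 - 2v) is 16.
Lower-order terms cancel with the polynomial part, so the numerator is (46/3)·v^4 + o(v^4), and the limit is (46/3)/(1) = 46/3.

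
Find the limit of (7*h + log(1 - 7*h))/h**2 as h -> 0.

-49/2

Direct substitution gives 0/0.
Apply L'Hôpital: lim (7 - 7/(1 - 7*h))/(2*h), still 0/0.
After 2 applications of L'Hôpital's rule the quotient is (-49/(1 - 7*h)^2)/(2); substituting h = 0 gives -49/2.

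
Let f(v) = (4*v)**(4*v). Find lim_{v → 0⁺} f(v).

1

Base → 0⁺ and exponent → 0⁺: a 0^0 form.
Take logs: 4v·ln(4v). This is 0·(−∞); rewriting as ln(4v)/(1/(4v)) and applying L'Hôpital gives 0.
Hence the limit is e^0 = 1.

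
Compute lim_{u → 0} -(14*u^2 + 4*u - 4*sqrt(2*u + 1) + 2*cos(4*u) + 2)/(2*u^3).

Substitution gives 0/0 (the numerator vanishes to order 3).
Expand each term to order u^3: the coefficient of u^3 in -4·√(1 + 2u) is -2 and in 2·cos(4u) is 0.
Lower-order terms cancel with the polynomial part, so the numerator is (-2)·u^3 + o(u^3), and the limit is (-2)/(-2) = 1.

1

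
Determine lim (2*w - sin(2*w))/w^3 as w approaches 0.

4/3

Direct substitution gives 0/0.
Apply L'Hôpital: lim (2 - 2*cos(2*w))/(3*w^2), still 0/0.
Apply L'Hôpital: lim (4*sin(2*w))/(6*w), still 0/0.
After 3 applications of L'Hôpital's rule the quotient is (8*cos(2*w))/(6); substituting w = 0 gives 4/3.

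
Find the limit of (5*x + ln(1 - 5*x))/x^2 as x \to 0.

Direct substitution gives 0/0.
Apply L'Hôpital: lim (5 - 5/(1 - 5*x))/(2*x), still 0/0.
After 2 applications of L'Hôpital's rule the quotient is (-25/(1 - 5*x)^2)/(2); substituting x = 0 gives -25/2.

-25/2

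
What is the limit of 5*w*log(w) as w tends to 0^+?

This is a 0·(−∞) form. Rewrite as 5·ln(w) / w^(−1) and apply L'Hôpital:
the derivative quotient is 5·(1/w) / (−1·w^(−2)) = (-5/1)·w^1 → 0.

0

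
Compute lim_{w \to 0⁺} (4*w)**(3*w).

Base → 0⁺ and exponent → 0⁺: a 0^0 form.
Take logs: 3w·ln(4w). This is 0·(−∞); rewriting as ln(4w)/(1/(3w)) and applying L'Hôpital gives 0.
Hence the limit is e^0 = 1.

1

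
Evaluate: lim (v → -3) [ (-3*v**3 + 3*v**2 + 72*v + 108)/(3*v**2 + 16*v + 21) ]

Direct substitution gives 0/0, so factor. Both numerator and denominator have (v + 3) as a factor.
After cancelling, the expression reduces to (-3*v^2 + 12*v + 36)/(3*v + 7).
Substituting v = -3 gives 27/2.

27/2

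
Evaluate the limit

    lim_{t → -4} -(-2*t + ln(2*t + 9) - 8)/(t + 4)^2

Direct substitution gives 0/0.
Apply L'Hôpital: lim (-2 + 2/(2*t + 9))/(-2*t - 8), still 0/0.
After 2 applications of L'Hôpital's rule the quotient is (-4/(2*t + 9)^2)/(-2); substituting t = -4 gives 2.

2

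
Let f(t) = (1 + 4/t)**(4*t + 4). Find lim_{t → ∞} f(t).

Let L be the limit and take ln: ln L = lim (4t + 4)·ln(1 + 4/t) = lim (4t + 4)·(4/t + O(1/t²)) = 16.
Hence L = e^(16).

e^(16)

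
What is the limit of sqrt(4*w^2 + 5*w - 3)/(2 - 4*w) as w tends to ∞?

For large |w|, √(4*w^2 + 5*w - 3) ≈ √4·|w| and the denominator ≈ -4w.
Since w → +∞, |w| = w, giving √4/(-4) = -1/2.

-1/2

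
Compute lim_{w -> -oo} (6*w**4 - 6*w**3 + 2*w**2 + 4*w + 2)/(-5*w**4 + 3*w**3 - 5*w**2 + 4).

-6/5

Numerator and denominator both have degree 4.
Dividing every term by w^4, all lower-order terms vanish and the limit is the ratio of leading coefficients, 6/(-5) = -6/5.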